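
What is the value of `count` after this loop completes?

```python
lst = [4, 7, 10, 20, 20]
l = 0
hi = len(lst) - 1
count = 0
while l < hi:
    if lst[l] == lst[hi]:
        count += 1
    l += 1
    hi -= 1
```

Count matching pairs from ends
`count` takes the values: 0

Answer: 0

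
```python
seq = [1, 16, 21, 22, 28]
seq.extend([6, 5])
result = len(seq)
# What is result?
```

Trace:
`seq = [1, 16, 21, 22, 28]` → seq = [1, 16, 21, 22, 28]
`seq.extend([6, 5])` → seq = [1, 16, 21, 22, 28, 6, 5]
`result = len(seq)` → result = 7
So result = 7

Answer: 7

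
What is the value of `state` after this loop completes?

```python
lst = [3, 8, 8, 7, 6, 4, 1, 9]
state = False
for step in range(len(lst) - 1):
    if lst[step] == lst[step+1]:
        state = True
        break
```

Check consecutive duplicates in [3, 8, 8, 7, 6, 4, 1, 9]
`state` takes the values: False → True

Answer: True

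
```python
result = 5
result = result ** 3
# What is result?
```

Trace:
`result = 5` → result = 5
`result = result ** 3` → result = 125
So result = 125

Answer: 125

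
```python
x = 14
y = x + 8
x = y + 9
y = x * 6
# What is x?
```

Trace:
`x = 14` → x = 14
`y = x + 8` → y = 22
`x = y + 9` → x = 31
`y = x * 6` → y = 186
So x = 31

Answer: 31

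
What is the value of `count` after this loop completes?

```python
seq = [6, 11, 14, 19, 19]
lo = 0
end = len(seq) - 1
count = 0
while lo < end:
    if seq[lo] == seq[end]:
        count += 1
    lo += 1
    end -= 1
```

Count matching pairs from ends
`count` takes the values: 0

Answer: 0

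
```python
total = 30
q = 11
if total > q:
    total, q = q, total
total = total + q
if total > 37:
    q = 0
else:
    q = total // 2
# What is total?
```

Trace:
`total = 30` → total = 30
`q = 11` → q = 11
`if total > q: ...` → total > q is True → total = 11; q = 30
`total = total + q` → total = 41
`if total > 37: ...` → total > 37 is True → q = 0
So total = 41

Answer: 41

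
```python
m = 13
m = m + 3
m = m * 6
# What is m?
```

Trace:
`m = 13` → m = 13
`m = m + 3` → m = 16
`m = m * 6` → m = 96
So m = 96

Answer: 96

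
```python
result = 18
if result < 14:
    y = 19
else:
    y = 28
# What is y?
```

Trace:
`result = 18` → result = 18
`if result < 14: ...` → result < 14 is False, take else branch → y = 28
So y = 28

Answer: 28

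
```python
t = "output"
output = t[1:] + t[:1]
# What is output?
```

Trace:
`t = "output"` → t = 'output'
`output = t[1:] + t[:1]` → output = 'utputo'
So output = 'utputo'

Answer: 'utputo'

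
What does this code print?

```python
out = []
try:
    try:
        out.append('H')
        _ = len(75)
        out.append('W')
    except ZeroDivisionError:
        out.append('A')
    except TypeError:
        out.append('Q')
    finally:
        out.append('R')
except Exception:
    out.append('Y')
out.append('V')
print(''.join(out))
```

Execution trace: 'H' (inner try body) → 'Q' (inner except TypeError) → 'R' (inner finally) → 'V' (after the try/except). Output: HQRV

Answer: HQRV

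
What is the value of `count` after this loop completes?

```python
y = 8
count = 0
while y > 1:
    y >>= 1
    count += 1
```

Count right shifts until 1
`count` takes the values: 0 → 1 → 2 → 3

Answer: 3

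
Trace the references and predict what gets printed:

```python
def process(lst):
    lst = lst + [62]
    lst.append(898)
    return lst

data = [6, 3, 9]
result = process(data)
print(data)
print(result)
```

Key concept: rebinding parameter vs mutation.
Step by step:
`data = [6, 3, 9]` → data = [6, 3, 9]
`result = process(data)` → result = [6, 3, 9, 62, 898]
`print(data)` → prints [6, 3, 9]
`print(result)` → prints [6, 3, 9, 62, 898]

Answer:
[6, 3, 9]
[6, 3, 9, 62, 898]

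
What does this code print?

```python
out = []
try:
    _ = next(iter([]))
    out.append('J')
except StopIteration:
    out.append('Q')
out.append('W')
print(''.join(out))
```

Execution trace: 'Q' (except StopIteration) → 'W' (after the try/except). Output: QW

Answer: QW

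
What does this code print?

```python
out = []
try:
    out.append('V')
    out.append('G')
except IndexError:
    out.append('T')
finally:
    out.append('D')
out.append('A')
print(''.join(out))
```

Execution trace: 'V' (try body) → 'G' (try body, no exception) → 'D' (finally) → 'A' (after the try/except). Output: VGDA

Answer: VGDA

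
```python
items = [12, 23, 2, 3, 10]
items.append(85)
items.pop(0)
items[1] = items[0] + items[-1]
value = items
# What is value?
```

Trace:
`items = [12, 23, 2, 3, 10]` → items = [12, 23, 2, 3, 10]
`items.append(85)` → items = [12, 23, 2, 3, 10, 85]
`items.pop(0)` → items = [23, 2, 3, 10, 85]
`items[1] = items[0] + items[-1]` → items = [23, 108, 3, 10, 85]
`value = items` → value = [23, 108, 3, 10, 85]
So value = [23, 108, 3, 10, 85]

Answer: [23, 108, 3, 10, 85]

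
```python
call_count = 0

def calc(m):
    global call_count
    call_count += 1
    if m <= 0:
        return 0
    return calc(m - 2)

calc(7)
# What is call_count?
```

Linear recursion stepping by 2: 5 calls from m=7 down to ≤0.

Answer: 5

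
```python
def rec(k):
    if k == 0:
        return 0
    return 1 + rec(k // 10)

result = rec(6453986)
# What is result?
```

Count of digits of 6453986: 7

Answer: 7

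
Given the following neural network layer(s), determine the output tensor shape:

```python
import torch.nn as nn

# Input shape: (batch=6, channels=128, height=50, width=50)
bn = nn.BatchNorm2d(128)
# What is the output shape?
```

Input: (6, 128, 50, 50) -> Output: (6, 128, 50, 50)

Answer: (6, 128, 50, 50)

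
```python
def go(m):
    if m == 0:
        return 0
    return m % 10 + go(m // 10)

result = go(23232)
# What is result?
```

Sum of digits of 23232: 2 + 3 + 2 + 3 + 2 = 12

Answer: 12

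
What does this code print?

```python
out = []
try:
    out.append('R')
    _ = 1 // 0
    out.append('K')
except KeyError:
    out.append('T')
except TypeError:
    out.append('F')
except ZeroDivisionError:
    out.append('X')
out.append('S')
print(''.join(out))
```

Execution trace: 'R' (try body) → 'X' (except ZeroDivisionError) → 'S' (after the try/except). Output: RXS

Answer: RXS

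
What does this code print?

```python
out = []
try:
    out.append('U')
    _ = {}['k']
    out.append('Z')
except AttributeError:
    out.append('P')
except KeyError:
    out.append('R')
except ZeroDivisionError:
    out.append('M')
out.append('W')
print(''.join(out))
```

Execution trace: 'U' (try body) → 'R' (except KeyError) → 'W' (after the try/except). Output: URW

Answer: URW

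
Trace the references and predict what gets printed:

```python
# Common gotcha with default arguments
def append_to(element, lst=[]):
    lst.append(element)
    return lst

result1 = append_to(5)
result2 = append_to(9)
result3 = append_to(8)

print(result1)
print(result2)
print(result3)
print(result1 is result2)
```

Key concept: mutable default argument gotcha.
Step by step:
`result1 = append_to(5)` → result1 = [5]
`result2 = append_to(9)` → result1 = [5, 9] (same object as result2); result2 = [5, 9] (same object as result1)
`result3 = append_to(8)` → result1 = [5, 9, 8] (same object as result2, result3); result2 = [5, 9, 8] (same object as result1, result3); result3 = [5, 9, 8] (same object as result1, result2)
`print(result1)` → prints [5, 9, 8]
`print(result2)` → prints [5, 9, 8]
`print(result3)` → prints [5, 9, 8]
`print(result1 is result2)` → prints True

Answer:
[5, 9, 8]
[5, 9, 8]
[5, 9, 8]
True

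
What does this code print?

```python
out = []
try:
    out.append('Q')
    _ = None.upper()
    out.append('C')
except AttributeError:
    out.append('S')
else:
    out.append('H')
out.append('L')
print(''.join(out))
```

Execution trace: 'Q' (try body) → 'S' (except AttributeError) → 'L' (after the try/except). Output: QSL

Answer: QSL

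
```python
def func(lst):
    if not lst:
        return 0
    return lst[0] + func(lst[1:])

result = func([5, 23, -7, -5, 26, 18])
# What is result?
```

5 + 23 + (-7) + (-5) + 26 + 18 + 0 = 60

Answer: 60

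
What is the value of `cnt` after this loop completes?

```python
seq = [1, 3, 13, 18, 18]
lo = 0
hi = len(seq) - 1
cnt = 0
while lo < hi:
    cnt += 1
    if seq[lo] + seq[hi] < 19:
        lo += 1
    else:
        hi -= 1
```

Steps to find pair summing to 19
`cnt` takes the values: 0 → 1 → 2 → 3 → 4

Answer: 4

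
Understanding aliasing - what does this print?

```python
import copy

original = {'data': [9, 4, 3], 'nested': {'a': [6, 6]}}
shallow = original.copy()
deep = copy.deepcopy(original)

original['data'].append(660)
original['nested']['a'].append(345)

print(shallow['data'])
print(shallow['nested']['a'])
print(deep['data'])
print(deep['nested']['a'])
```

Key concept: comparing shallow vs deep copy.
Step by step:
`original = {'data': [9, 4, 3], 'nested': {'a': [6, 6]}}` → original = {'data': [9, 4, 3], 'nested': {'a': [6, 6]}}
`shallow = original.copy()` → shallow = {'data': [9, 4, 3], 'nested': {'a': [6, 6]}}
`deep = copy.deepcopy(original)` → deep = {'data': [9, 4, 3], 'nested': {'a': [6, 6]}}
`original['data'].append(660)` → original = {'data': [9, 4, 3, 660], 'nested': {'a': [6, 6]}}; shallow = {'data': [9, 4, 3, 660], 'nested': {'a': [6, 6]}}
`original['nested']['a'].append(345)` → original = {'data': [9, 4, 3, 660], 'nested': {'a': [6, 6, 345]}}; shallow = {'data': [9, 4, 3, 660], 'nested': {'a': [6, 6, 345]}}
`print(shallow['data'])` → prints [9, 4, 3, 660]
`print(shallow['nested']['a'])` → prints [6, 6, 345]
`print(deep['data'])` → prints [9, 4, 3]
`print(deep['nested']['a'])` → prints [6, 6]

Answer:
[9, 4, 3, 660]
[6, 6, 345]
[9, 4, 3]
[6, 6]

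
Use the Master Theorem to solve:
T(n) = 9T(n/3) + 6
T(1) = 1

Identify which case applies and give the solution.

a=9, b=3, f(n)=6. log_3(9) = 2. Since c=0 < 2, Case 1 applies: T(n) = Θ(n^log_b(a)) = O(n^2).

Answer: O(n^2) - Case 1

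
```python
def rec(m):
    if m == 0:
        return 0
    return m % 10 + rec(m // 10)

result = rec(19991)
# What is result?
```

Sum of digits of 19991: 1 + 9 + 9 + 9 + 1 = 29

Answer: 29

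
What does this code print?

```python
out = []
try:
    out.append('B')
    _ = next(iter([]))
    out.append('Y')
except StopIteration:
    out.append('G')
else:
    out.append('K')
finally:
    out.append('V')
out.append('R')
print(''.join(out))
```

Execution trace: 'B' (try body) → 'G' (except StopIteration) → 'V' (finally) → 'R' (after the try/except). Output: BGVR

Answer: BGVR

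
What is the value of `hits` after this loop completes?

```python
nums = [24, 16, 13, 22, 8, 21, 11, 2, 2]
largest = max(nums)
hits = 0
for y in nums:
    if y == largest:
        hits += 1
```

Count of max value 24 in [24, 16, 13, 22, 8, 21, 11, 2, 2]
`hits` takes the values: 0 → 1

Answer: 1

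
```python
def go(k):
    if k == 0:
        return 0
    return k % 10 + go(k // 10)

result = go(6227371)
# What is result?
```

Sum of digits of 6227371: 1 + 7 + 3 + 7 + 2 + 2 + 6 = 28

Answer: 28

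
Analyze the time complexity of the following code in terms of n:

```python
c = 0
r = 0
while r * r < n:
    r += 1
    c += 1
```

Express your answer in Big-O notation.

Each loop level contributes: √n. Multiplying the contributions gives O(√n).

Answer: O(√n)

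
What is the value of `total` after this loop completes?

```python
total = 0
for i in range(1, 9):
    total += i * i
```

Sum of squares 1² to 8² = 204
`total` takes the values: 0 → 1 → 5 → 14 → 30 → 55 → 91 → 140 → 204

Answer: 204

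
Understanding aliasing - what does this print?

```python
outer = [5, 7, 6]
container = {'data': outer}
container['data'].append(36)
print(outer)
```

Key concept: dict holds reference to list.
Step by step:
`outer = [5, 7, 6]` → outer = [5, 7, 6]
`container = {'data': outer}` → container = {'data': [5, 7, 6]}
`container['data'].append(36)` → outer = [5, 7, 6, 36]; container = {'data': [5, 7, 6, 36]}
`print(outer)` → prints [5, 7, 6, 36]

Answer: [5, 7, 6, 36]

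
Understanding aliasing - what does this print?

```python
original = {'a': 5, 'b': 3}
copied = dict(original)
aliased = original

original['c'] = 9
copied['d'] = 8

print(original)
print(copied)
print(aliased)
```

Key concept: dict() creates copy, assignment creates alias.
Step by step:
`original = {'a': 5, 'b': 3}` → original = {'a': 5, 'b': 3}
`copied = dict(original)` → copied = {'a': 5, 'b': 3}
`aliased = original` → aliased = {'a': 5, 'b': 3} (same object as original)
`original['c'] = 9` → original = {'a': 5, 'b': 3, 'c': 9} (same object as aliased); aliased = {'a': 5, 'b': 3, 'c': 9} (same object as original)
`copied['d'] = 8` → copied = {'a': 5, 'b': 3, 'd': 8}
`print(original)` → prints {'a': 5, 'b': 3, 'c': 9}
`print(copied)` → prints {'a': 5, 'b': 3, 'd': 8}
`print(aliased)` → prints {'a': 5, 'b': 3, 'c': 9}

Answer:
{'a': 5, 'b': 3, 'c': 9}
{'a': 5, 'b': 3, 'd': 8}
{'a': 5, 'b': 3, 'c': 9}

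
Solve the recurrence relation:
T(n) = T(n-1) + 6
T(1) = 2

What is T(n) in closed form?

Unrolling: T(n) = T(1) + 6·(n-1) = 2 + 6(n-1) = 6n - 4.

Answer: T(n) = 6n - 4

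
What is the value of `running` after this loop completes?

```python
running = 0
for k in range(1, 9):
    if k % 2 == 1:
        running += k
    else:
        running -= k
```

Add odd, subtract even
`running` takes the values: 0 → 1 → -1 → 2 → -2 → 3 → -3 → 4 → -4

Answer: -4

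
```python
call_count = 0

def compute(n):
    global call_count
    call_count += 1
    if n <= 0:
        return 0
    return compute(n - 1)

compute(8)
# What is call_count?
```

Linear recursion stepping by 1: 9 calls from n=8 down to ≤0.

Answer: 9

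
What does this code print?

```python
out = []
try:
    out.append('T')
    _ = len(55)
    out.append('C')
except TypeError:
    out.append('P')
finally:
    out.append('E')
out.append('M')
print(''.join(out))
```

Execution trace: 'T' (try body) → 'P' (except TypeError) → 'E' (finally) → 'M' (after the try/except). Output: TPEM

Answer: TPEM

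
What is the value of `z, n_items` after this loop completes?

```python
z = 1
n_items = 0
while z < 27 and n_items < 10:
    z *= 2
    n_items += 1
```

Double until >= 27 or 10 iterations
`z, n_items` takes the values: (1, 0) → (2, 0) → (2, 1) → (4, 1) → (4, 2) → (8, 2) → (8, 3) → (16, 3) → (16, 4) → (32, 4) → (32, 5)

Answer: 32, 5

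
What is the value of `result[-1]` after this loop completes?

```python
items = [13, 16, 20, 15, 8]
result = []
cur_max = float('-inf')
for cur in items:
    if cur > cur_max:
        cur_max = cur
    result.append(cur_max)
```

Running max ends at 20
`result` takes the values: [] → [13] → [13, 16] → [13, 16, 20] → [13, 16, 20, 20] → [13, 16, 20, 20, 20]
So `result[-1]` = 20

Answer: 20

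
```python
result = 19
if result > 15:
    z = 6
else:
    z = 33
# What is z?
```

Trace:
`result = 19` → result = 19
`if result > 15: ...` → result > 15 is True → z = 6
So z = 6

Answer: 6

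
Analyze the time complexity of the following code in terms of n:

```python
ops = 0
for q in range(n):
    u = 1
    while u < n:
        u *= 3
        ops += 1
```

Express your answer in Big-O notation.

Each loop level contributes: n × log n. Multiplying the contributions gives O(n log n).

Answer: O(n log n)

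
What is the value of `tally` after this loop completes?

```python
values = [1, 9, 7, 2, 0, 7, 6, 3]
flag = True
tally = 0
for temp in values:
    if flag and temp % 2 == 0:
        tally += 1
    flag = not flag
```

Count even values at even positions
`tally` takes the values: 0 → 1 → 2

Answer: 2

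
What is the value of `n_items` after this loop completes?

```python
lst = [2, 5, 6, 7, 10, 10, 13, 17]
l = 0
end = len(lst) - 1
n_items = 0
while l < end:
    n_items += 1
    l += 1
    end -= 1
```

Iterations until pointers meet (list length 8)
`n_items` takes the values: 0 → 1 → 2 → 3 → 4

Answer: 4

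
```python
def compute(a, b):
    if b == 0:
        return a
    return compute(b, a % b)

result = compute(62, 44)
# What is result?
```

compute(62, 44) -> compute(44, 18) -> compute(18, 8) -> compute(8, 2) -> compute(2, 0) -> 2

Answer: 2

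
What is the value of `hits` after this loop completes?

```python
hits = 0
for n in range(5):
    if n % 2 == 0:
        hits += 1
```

Count numbers divisible by 2 in range(5)
`hits` takes the values: 0 → 1 → 2 → 3

Answer: 3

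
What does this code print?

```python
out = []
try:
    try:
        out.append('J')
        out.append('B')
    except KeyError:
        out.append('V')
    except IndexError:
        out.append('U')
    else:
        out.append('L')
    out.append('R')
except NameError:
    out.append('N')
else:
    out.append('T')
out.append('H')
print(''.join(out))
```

Execution trace: 'J' (inner try body) → 'B' (inner try body, no exception) → 'L' (inner else) → 'R' (try body, no exception) → 'T' (else) → 'H' (after the try/except). Output: JBLRTH

Answer: JBLRTH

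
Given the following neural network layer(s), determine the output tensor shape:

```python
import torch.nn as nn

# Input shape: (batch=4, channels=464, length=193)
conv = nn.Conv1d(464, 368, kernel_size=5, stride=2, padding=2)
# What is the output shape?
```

Input: (4, 464, 193) -> Output: (4, 368, 97)

Answer: (4, 368, 97)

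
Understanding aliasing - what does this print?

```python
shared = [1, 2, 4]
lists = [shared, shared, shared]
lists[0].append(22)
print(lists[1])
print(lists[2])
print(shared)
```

Key concept: list of same reference.
Step by step:
`shared = [1, 2, 4]` → shared = [1, 2, 4]
`lists = [shared, shared, shared]` → lists = [[1, 2, 4], [1, 2, 4], [1, 2, 4]]
`lists[0].append(22)` → shared = [1, 2, 4, 22]; lists = [[1, 2, 4, 22], [1, 2, 4, 22], [1, 2, 4, 22]]
`print(lists[1])` → prints [1, 2, 4, 22]
`print(lists[2])` → prints [1, 2, 4, 22]
`print(shared)` → prints [1, 2, 4, 22]

Answer:
[1, 2, 4, 22]
[1, 2, 4, 22]
[1, 2, 4, 22]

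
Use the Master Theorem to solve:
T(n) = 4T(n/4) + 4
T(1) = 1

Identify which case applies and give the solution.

a=4, b=4, f(n)=4. log_4(4) = 1. Since c=0 < 1, Case 1 applies: T(n) = Θ(n^log_b(a)) = O(n).

Answer: O(n) - Case 1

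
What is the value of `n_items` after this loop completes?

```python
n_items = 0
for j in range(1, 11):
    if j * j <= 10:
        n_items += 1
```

Count numbers where j² ≤ 10
`n_items` takes the values: 0 → 1 → 2 → 3

Answer: 3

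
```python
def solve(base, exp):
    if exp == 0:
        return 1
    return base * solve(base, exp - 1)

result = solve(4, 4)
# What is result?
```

solve(4, 4) = 4 * 4 * 4 * 4 = 256

Answer: 256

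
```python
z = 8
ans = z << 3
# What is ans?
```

Trace:
`z = 8` → z = 8
`ans = z << 3` → ans = 64
So ans = 64

Answer: 64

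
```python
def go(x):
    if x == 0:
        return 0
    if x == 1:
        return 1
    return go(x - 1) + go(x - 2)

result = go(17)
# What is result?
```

Build up from base cases: go(0)=0, go(1)=1, go(2)=1, go(3)=2, go(4)=3, go(5)=5, go(6)=8, ..., go(17)=1597

Answer: 1597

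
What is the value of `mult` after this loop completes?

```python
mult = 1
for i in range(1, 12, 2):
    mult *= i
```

Product of 1, 3, 5, ... up to 11
`mult` takes the values: 1 → 3 → 15 → 105 → 945 → 10395

Answer: 10395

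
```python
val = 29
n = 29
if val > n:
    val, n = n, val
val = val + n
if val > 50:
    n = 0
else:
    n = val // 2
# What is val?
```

Trace:
`val = 29` → val = 29
`n = 29` → n = 29
`if val > n: ...` → val > n is False → no variable changes
`val = val + n` → val = 58
`if val > 50: ...` → val > 50 is True → n = 0
So val = 58

Answer: 58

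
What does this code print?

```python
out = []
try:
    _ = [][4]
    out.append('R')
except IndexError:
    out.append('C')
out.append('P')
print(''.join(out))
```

Execution trace: 'C' (except IndexError) → 'P' (after the try/except). Output: CP

Answer: CP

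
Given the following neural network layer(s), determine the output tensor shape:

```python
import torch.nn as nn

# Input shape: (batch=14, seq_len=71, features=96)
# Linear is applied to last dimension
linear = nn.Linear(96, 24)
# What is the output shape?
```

Input: (14, 71, 96) -> Output: (14, 71, 24)

Answer: (14, 71, 24)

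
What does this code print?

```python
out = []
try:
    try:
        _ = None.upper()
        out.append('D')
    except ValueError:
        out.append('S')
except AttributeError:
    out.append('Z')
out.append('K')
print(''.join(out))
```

Execution trace: 'Z' (outer except AttributeError) → 'K' (after the try/except). Output: ZK

Answer: ZK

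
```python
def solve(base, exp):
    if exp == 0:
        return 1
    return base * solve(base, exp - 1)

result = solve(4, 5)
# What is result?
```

solve(4, 5) = 4 * 4 * 4 * 4 * 4 = 1024

Answer: 1024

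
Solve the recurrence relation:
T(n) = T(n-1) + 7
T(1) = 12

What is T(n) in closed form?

Unrolling: T(n) = T(1) + 7·(n-1) = 12 + 7(n-1) = 7n + 5.

Answer: T(n) = 7n + 5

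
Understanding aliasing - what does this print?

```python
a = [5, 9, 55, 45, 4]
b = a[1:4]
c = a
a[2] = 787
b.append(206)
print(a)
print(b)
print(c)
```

Key concept: slice vs alias.
Step by step:
`a = [5, 9, 55, 45, 4]` → a = [5, 9, 55, 45, 4]
`b = a[1:4]` → b = [9, 55, 45]
`c = a` → c = [5, 9, 55, 45, 4] (same object as a)
`a[2] = 787` → a = [5, 9, 787, 45, 4] (same object as c); c = [5, 9, 787, 45, 4] (same object as a)
`b.append(206)` → b = [9, 55, 45, 206]
`print(a)` → prints [5, 9, 787, 45, 4]
`print(b)` → prints [9, 55, 45, 206]
`print(c)` → prints [5, 9, 787, 45, 4]

Answer:
[5, 9, 787, 45, 4]
[9, 55, 45, 206]
[5, 9, 787, 45, 4]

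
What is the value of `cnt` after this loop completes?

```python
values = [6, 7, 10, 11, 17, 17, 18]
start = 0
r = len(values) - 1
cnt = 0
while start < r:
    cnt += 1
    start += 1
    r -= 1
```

Iterations until pointers meet (list length 7)
`cnt` takes the values: 0 → 1 → 2 → 3

Answer: 3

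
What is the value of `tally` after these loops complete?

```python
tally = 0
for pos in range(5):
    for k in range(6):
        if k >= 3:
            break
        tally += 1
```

Inner breaks at 3, outer runs 5 times
`tally` takes the values: 0 → 1 → 2 → 3 → 4 → 5 → 6 → 7 → 8 → 9 → 10 → 11 → 12 → 13 → 14 → 15

Answer: 15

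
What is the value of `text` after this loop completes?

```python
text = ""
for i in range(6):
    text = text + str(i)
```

Concatenate digits 0 to 5
`text` takes the values: "" → "0" → "01" → "012" → "0123" → "01234" → "012345"

Answer: "012345"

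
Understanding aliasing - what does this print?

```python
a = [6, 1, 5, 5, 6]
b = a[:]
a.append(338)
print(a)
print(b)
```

Key concept: slice [:] creates copy.
Step by step:
`a = [6, 1, 5, 5, 6]` → a = [6, 1, 5, 5, 6]
`b = a[:]` → b = [6, 1, 5, 5, 6]
`a.append(338)` → a = [6, 1, 5, 5, 6, 338]
`print(a)` → prints [6, 1, 5, 5, 6, 338]
`print(b)` → prints [6, 1, 5, 5, 6]

Answer:
[6, 1, 5, 5, 6, 338]
[6, 1, 5, 5, 6]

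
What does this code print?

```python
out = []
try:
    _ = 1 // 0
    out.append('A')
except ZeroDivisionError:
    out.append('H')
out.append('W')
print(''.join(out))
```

Execution trace: 'H' (except ZeroDivisionError) → 'W' (after the try/except). Output: HW

Answer: HW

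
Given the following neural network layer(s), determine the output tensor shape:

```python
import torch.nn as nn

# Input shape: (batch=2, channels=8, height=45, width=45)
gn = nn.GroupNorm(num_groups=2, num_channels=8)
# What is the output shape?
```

Input: (2, 8, 45, 45) -> Output: (2, 8, 45, 45)

Answer: (2, 8, 45, 45)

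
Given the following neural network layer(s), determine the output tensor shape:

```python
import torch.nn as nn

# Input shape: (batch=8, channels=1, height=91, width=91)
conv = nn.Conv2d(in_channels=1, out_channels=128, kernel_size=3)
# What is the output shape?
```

Input: (8, 1, 91, 91) -> Output: (8, 128, 89, 89)

Answer: (8, 128, 89, 89)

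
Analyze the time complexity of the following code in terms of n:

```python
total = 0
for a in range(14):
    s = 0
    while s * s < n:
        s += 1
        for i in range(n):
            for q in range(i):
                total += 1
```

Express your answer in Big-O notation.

Each loop level contributes: 1 × √n × n × n. Multiplying the contributions gives O(n^2√n).

Answer: O(n^2√n)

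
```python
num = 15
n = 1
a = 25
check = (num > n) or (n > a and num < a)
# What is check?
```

Trace:
`num = 15` → num = 15
`n = 1` → n = 1
`a = 25` → a = 25
`check = (num > n) or (n > a and num < a)` → check = True
So check = True

Answer: True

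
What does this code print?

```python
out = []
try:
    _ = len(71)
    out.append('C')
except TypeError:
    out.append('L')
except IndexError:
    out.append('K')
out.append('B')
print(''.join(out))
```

Execution trace: 'L' (except TypeError) → 'B' (after the try/except). Output: LB

Answer: LB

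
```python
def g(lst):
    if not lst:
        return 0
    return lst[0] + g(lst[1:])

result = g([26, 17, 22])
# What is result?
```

26 + 17 + 22 + 0 = 65

Answer: 65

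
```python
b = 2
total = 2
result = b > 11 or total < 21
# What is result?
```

Trace:
`b = 2` → b = 2
`total = 2` → total = 2
`result = b > 11 or total < 21` → result = True
So result = True

Answer: True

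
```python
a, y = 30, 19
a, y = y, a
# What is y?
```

Trace:
`a, y = 30, 19` → a = 30; y = 19
`a, y = y, a` → a = 19; y = 30
So y = 30

Answer: 30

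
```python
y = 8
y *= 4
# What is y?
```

Trace:
`y = 8` → y = 8
`y *= 4` → y = 32
So y = 32

Answer: 32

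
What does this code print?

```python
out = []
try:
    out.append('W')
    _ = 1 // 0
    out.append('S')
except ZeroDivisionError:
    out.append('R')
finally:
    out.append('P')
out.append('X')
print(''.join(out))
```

Execution trace: 'W' (try body) → 'R' (except ZeroDivisionError) → 'P' (finally) → 'X' (after the try/except). Output: WRPX

Answer: WRPX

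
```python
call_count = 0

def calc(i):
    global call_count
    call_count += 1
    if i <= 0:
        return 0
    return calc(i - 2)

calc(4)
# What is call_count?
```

Linear recursion stepping by 2: 3 calls from i=4 down to ≤0.

Answer: 3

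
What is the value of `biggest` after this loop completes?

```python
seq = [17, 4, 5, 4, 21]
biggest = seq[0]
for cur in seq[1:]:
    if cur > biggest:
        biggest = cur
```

Maximum of [17, 4, 5, 4, 21]
`biggest` takes the values: 17 → 21

Answer: 21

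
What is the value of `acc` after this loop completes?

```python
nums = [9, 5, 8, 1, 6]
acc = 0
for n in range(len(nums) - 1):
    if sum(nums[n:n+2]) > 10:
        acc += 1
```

Count windows with sum > 10
`acc` takes the values: 0 → 1 → 2

Answer: 2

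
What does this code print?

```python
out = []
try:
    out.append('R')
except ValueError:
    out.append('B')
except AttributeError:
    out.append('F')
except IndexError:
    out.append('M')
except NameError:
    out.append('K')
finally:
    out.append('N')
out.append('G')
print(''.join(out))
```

Execution trace: 'R' (try body, no exception) → 'N' (finally) → 'G' (after the try/except). Output: RNG

Answer: RNG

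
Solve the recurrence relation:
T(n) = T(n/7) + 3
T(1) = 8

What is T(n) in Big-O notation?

Each step divides n by 7 and adds 3. After log_7(n) steps we reach T(1)=8. So T(n) = 3·log_7(n) + 8 = O(log n).

Answer: O(log n)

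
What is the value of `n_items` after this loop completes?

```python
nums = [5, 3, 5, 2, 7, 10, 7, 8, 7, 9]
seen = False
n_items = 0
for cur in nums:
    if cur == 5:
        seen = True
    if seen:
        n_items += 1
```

Count elements after first 5 in [5, 3, 5, 2, 7, 10, 7, 8, 7, 9]
`n_items` takes the values: 0 → 1 → 2 → 3 → 4 → 5 → 6 → 7 → 8 → 9 → 10

Answer: 10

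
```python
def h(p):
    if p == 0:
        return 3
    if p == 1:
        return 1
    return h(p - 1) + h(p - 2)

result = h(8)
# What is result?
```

Build up from base cases: h(0)=3, h(1)=1, h(2)=4, h(3)=5, h(4)=9, h(5)=14, h(6)=23, ..., h(8)=60

Answer: 60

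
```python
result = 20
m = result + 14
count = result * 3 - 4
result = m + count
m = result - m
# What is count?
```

Trace:
`result = 20` → result = 20
`m = result + 14` → m = 34
`count = result * 3 - 4` → count = 56
`result = m + count` → result = 90
`m = result - m` → m = 56
So count = 56

Answer: 56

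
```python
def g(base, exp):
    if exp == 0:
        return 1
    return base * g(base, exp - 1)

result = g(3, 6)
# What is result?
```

g(3, 6) = 3 * 3 * 3 * 3 * 3 * 3 = 729

Answer: 729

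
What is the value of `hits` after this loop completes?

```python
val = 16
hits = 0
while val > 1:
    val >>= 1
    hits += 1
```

Count right shifts until 1
`hits` takes the values: 0 → 1 → 2 → 3 → 4

Answer: 4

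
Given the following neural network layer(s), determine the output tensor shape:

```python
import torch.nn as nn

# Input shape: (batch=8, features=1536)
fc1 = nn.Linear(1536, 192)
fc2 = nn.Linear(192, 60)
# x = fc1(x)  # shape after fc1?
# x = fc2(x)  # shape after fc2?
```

Input: (8, 1536) -> after fc1: (8, 192) -> Output: (8, 60)

Answer: (8, 60)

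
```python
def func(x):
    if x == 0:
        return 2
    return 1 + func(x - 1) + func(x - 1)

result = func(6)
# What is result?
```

func(x) = 1 + 2·func(x-1), func(0)=2. Closed form: (2+1)·2^6 - 1 = 191.

Answer: 191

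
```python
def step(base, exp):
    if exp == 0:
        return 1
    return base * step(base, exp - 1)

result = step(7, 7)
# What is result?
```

step(7, 7) = 7 * 7 * 7 * 7 * 7 * 7 * 7 = 823543

Answer: 823543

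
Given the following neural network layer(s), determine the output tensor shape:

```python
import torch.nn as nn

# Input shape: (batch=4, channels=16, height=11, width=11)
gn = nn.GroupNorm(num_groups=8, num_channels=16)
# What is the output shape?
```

Input: (4, 16, 11, 11) -> Output: (4, 16, 11, 11)

Answer: (4, 16, 11, 11)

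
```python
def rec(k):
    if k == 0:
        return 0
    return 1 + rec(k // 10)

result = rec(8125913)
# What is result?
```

Count of digits of 8125913: 7

Answer: 7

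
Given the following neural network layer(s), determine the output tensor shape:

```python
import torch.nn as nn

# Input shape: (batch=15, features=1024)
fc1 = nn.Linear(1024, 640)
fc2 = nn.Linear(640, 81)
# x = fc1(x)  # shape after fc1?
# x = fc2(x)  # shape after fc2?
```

Input: (15, 1024) -> after fc1: (15, 640) -> Output: (15, 81)

Answer: (15, 81)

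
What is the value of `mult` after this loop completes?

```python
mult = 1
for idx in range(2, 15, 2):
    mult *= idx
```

Product of even numbers 2 to 14
`mult` takes the values: 1 → 2 → 8 → 48 → 384 → 3840 → 46080 → 645120

Answer: 645120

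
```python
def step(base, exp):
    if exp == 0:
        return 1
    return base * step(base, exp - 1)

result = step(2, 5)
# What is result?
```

step(2, 5) = 2 * 2 * 2 * 2 * 2 = 32

Answer: 32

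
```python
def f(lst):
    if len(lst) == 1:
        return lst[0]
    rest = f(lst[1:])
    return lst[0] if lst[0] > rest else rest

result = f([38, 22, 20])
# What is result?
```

Recursive max over [38, 22, 20] = 38

Answer: 38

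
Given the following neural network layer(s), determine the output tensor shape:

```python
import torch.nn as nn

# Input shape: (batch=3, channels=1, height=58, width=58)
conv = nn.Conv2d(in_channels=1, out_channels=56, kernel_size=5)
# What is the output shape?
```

Input: (3, 1, 58, 58) -> Output: (3, 56, 54, 54)

Answer: (3, 56, 54, 54)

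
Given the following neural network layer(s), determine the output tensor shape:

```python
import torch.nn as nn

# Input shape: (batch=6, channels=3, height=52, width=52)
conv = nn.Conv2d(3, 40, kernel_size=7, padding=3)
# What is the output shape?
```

Input: (6, 3, 52, 52) -> Output: (6, 40, 52, 52)

Answer: (6, 40, 52, 52)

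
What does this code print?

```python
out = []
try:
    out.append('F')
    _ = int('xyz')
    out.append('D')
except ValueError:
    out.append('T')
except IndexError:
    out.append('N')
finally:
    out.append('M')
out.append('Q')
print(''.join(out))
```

Execution trace: 'F' (try body) → 'T' (except ValueError) → 'M' (finally) → 'Q' (after the try/except). Output: FTMQ

Answer: FTMQ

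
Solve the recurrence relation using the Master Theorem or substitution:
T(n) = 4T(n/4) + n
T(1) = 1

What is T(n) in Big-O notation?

By Master Theorem: a=4, b=4, f(n)=n. Since log_4(4) = 1 and f(n) = Θ(n^1), Case 2 applies. T(n) = O(n log n).

Answer: O(n log n)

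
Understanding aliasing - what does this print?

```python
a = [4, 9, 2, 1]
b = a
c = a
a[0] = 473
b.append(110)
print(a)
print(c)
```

Key concept: multiple aliases.
Step by step:
`a = [4, 9, 2, 1]` → a = [4, 9, 2, 1]
`b = a` → b = [4, 9, 2, 1] (same object as a)
`c = a` → c = [4, 9, 2, 1] (same object as a, b)
`a[0] = 473` → a = [473, 9, 2, 1] (same object as b, c); b = [473, 9, 2, 1] (same object as a, c); c = [473, 9, 2, 1] (same object as a, b)
`b.append(110)` → a = [473, 9, 2, 1, 110] (same object as b, c); b = [473, 9, 2, 1, 110] (same object as a, c); c = [473, 9, 2, 1, 110] (same object as a, b)
`print(a)` → prints [473, 9, 2, 1, 110]
`print(c)` → prints [473, 9, 2, 1, 110]

Answer:
[473, 9, 2, 1, 110]
[473, 9, 2, 1, 110]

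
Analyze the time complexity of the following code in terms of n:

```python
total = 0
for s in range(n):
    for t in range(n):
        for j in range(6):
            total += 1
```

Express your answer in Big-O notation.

Each loop level contributes: n × n × 1. Multiplying the contributions gives O(n^2).

Answer: O(n^2)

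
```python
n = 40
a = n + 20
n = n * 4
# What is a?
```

Trace:
`n = 40` → n = 40
`a = n + 20` → a = 60
`n = n * 4` → n = 160
So a = 60

Answer: 60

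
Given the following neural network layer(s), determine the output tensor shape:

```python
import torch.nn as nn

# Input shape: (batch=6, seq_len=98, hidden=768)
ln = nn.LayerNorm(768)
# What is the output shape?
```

Input: (6, 98, 768) -> Output: (6, 98, 768)

Answer: (6, 98, 768)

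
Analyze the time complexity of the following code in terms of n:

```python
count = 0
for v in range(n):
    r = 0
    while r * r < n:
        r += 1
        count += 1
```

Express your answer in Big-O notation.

Each loop level contributes: n × √n. Multiplying the contributions gives O(n√n).

Answer: O(n√n)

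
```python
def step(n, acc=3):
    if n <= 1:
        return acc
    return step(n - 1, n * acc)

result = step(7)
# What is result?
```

Accumulator trace (n, acc): (7, 3) -> (6, 21) -> (5, 126) -> (4, 630) -> (3, 2520) -> (2, 7560) -> (1, 15120) -> return 15120

Answer: 15120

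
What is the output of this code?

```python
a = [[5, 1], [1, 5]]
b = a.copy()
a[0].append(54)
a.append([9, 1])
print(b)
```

Key concept: shallow copy with nested lists.
Step by step:
`a = [[5, 1], [1, 5]]` → a = [[5, 1], [1, 5]]
`b = a.copy()` → b = [[5, 1], [1, 5]]
`a[0].append(54)` → a = [[5, 1, 54], [1, 5]]; b = [[5, 1, 54], [1, 5]]
`a.append([9, 1])` → a = [[5, 1, 54], [1, 5], [9, 1]]
`print(b)` → prints [[5, 1, 54], [1, 5]]

Answer: [[5, 1, 54], [1, 5]]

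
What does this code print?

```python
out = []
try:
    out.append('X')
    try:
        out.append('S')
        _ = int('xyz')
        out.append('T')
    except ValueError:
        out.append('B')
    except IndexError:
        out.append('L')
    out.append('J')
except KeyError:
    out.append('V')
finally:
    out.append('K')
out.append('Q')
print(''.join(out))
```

Execution trace: 'X' (try body) → 'S' (inner try body) → 'B' (inner except ValueError) → 'J' (try body, no exception) → 'K' (finally) → 'Q' (after the try/except). Output: XSBJKQ

Answer: XSBJKQ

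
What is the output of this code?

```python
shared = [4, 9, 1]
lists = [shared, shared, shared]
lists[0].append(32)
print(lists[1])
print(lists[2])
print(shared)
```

Key concept: list of same reference.
Step by step:
`shared = [4, 9, 1]` → shared = [4, 9, 1]
`lists = [shared, shared, shared]` → lists = [[4, 9, 1], [4, 9, 1], [4, 9, 1]]
`lists[0].append(32)` → shared = [4, 9, 1, 32]; lists = [[4, 9, 1, 32], [4, 9, 1, 32], [4, 9, 1, 32]]
`print(lists[1])` → prints [4, 9, 1, 32]
`print(lists[2])` → prints [4, 9, 1, 32]
`print(shared)` → prints [4, 9, 1, 32]

Answer:
[4, 9, 1, 32]
[4, 9, 1, 32]
[4, 9, 1, 32]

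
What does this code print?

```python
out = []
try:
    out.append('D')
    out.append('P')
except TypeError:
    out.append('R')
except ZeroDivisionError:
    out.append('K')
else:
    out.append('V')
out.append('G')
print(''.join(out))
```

Execution trace: 'D' (try body) → 'P' (try body, no exception) → 'V' (else) → 'G' (after the try/except). Output: DPVG

Answer: DPVG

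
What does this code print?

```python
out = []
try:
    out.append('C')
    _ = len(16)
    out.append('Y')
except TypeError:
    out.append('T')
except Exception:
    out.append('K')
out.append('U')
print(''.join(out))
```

Execution trace: 'C' (try body) → 'T' (except TypeError) → 'U' (after the try/except). Output: CTU

Answer: CTU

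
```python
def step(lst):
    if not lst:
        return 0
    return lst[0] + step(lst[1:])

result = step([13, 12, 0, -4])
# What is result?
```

13 + 12 + 0 + (-4) + 0 = 21

Answer: 21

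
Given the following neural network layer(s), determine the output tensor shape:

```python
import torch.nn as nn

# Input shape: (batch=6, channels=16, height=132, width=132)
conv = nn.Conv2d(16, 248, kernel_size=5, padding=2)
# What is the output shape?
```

Input: (6, 16, 132, 132) -> Output: (6, 248, 132, 132)

Answer: (6, 248, 132, 132)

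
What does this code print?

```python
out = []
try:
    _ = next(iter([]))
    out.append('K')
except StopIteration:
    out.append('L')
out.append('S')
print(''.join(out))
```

Execution trace: 'L' (except StopIteration) → 'S' (after the try/except). Output: LS

Answer: LS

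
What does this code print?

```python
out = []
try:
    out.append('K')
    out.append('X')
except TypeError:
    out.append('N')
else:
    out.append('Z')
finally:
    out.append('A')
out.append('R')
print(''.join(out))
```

Execution trace: 'K' (try body) → 'X' (try body, no exception) → 'Z' (else) → 'A' (finally) → 'R' (after the try/except). Output: KXZAR

Answer: KXZAR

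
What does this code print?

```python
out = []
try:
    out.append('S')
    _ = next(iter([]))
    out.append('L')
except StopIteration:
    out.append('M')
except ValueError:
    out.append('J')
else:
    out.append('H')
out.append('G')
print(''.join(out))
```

Execution trace: 'S' (try body) → 'M' (except StopIteration) → 'G' (after the try/except). Output: SMG

Answer: SMG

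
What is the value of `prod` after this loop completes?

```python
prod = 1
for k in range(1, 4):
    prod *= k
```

3! = 6
`prod` takes the values: 1 → 2 → 6

Answer: 6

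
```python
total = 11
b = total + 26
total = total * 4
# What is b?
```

Trace:
`total = 11` → total = 11
`b = total + 26` → b = 37
`total = total * 4` → total = 44
So b = 37

Answer: 37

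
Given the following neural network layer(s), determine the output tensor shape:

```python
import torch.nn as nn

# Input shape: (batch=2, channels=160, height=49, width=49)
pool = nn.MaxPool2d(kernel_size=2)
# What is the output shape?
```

Input: (2, 160, 49, 49) -> Output: (2, 160, 24, 24)

Answer: (2, 160, 24, 24)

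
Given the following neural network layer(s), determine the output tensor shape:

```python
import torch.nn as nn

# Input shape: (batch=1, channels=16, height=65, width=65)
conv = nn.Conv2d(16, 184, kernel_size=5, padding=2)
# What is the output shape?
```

Input: (1, 16, 65, 65) -> Output: (1, 184, 65, 65)

Answer: (1, 184, 65, 65)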